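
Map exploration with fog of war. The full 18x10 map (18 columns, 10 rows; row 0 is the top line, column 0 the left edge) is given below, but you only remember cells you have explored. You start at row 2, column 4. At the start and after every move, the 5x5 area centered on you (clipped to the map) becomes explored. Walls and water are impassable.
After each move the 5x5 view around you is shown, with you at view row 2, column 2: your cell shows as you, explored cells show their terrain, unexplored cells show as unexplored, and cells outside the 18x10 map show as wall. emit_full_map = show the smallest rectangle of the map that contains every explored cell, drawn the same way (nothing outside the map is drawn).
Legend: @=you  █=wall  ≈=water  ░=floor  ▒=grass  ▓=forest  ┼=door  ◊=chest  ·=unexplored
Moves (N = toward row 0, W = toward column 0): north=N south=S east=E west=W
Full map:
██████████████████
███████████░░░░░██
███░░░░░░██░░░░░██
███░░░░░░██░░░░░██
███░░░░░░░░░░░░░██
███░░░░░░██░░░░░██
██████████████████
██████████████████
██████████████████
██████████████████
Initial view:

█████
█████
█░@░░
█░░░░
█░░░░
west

█████
█████
██@░░
██░░░
██░░░

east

█████
█████
█░@░░
█░░░░
█░░░░

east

█████
█████
░░@░░
░░░░░
░░░░░

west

█████
█████
█░@░░
█░░░░
█░░░░

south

█████
█░░░░
█░@░░
█░░░░
█░░░░

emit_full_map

███████
███████
██░░░░░
██░@░░░
██░░░░░
·█░░░░·

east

█████
░░░░░
░░@░░
░░░░░
░░░░░

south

░░░░░
░░░░░
░░@░░
░░░░░
█████

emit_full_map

███████
███████
██░░░░░
██░░░░░
██░░@░░
·█░░░░░
··█████


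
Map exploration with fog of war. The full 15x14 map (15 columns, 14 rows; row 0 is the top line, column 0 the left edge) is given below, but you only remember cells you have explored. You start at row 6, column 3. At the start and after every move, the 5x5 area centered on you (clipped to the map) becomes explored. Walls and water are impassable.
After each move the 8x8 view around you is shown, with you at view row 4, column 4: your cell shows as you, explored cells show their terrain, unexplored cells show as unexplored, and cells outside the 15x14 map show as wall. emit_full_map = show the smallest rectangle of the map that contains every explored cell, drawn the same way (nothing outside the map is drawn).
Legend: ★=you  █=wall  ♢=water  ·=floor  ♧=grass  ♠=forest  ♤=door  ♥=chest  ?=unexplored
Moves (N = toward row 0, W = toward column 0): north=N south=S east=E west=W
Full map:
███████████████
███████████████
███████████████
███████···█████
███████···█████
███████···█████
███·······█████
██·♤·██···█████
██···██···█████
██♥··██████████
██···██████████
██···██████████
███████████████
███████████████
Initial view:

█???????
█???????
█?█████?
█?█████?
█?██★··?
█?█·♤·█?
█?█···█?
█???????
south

█???????
█?█████?
█?█████?
█?██···?
█?█·★·█?
█?█···█?
█?█♥··█?
█???????

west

██??????
██?█████
████████
█████···
████★♤·█
████···█
████♥··█
██??????

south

██?█████
████████
█████···
████·♤·█
████★··█
████♥··█
████···?
██??????

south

████████
█████···
████·♤·█
████···█
████★··█
████···?
████···?
██??????

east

███████?
████···?
███·♤·█?
███···█?
███♥★·█?
███···█?
███···█?
█???????

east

██████??
███···??
██·♤·██?
██···██?
██♥·★██?
██···██?
██···██?
????????

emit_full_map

?█████?
██████?
███···?
██·♤·██
██···██
██♥·★██
██···██
██···██

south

███···??
██·♤·██?
██···██?
██♥··██?
██··★██?
██···██?
??█████?
????????

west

████···?
███·♤·██
███···██
███♥··██
███·★·██
███···██
█?██████
█???????

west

█████···
████·♤·█
████···█
████♥··█
████★··█
████···█
████████
██??????

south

████·♤·█
████···█
████♥··█
████···█
████★··█
████████
███████?
████████

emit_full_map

?█████?
██████?
███···?
██·♤·██
██···██
██♥··██
██···██
██★··██
███████
█████??

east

███·♤·██
███···██
███♥··██
███···██
███·★·██
████████
███████?
████████

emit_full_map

?█████?
██████?
███···?
██·♤·██
██···██
██♥··██
██···██
██·★·██
███████
██████?


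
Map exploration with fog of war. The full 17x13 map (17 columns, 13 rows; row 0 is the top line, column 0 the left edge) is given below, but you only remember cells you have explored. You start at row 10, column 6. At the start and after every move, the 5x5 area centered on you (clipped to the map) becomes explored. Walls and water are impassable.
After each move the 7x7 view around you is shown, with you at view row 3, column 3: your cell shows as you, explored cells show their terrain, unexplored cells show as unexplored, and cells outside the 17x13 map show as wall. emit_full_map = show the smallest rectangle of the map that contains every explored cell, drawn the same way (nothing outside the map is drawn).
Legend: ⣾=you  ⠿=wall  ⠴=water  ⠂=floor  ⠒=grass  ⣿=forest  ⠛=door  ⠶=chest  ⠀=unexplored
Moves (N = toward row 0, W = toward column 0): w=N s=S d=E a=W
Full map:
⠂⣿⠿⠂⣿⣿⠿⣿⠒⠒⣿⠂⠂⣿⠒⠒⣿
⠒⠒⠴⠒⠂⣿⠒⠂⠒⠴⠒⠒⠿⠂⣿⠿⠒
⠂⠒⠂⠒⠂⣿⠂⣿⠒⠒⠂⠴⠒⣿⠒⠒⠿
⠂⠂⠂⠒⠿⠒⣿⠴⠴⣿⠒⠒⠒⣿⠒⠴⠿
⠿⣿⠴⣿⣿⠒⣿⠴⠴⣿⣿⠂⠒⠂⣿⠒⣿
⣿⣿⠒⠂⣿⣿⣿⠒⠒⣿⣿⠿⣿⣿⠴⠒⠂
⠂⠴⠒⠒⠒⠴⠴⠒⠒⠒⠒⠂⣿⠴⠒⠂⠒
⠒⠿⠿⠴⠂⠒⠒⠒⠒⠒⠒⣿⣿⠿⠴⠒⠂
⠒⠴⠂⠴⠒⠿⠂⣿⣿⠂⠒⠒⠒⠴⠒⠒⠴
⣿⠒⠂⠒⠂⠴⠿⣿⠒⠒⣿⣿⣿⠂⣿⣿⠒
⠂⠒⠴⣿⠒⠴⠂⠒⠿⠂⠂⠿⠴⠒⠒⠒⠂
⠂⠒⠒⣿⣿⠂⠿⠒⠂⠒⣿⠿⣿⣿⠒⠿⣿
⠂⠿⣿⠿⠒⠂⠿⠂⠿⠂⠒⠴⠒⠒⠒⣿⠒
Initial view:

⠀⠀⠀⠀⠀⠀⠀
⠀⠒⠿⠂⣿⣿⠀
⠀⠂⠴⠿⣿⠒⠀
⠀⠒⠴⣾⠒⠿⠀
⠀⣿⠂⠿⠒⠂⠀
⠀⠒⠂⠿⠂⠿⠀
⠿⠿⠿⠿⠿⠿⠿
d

⠀⠀⠀⠀⠀⠀⠀
⠒⠿⠂⣿⣿⠂⠀
⠂⠴⠿⣿⠒⠒⠀
⠒⠴⠂⣾⠿⠂⠀
⣿⠂⠿⠒⠂⠒⠀
⠒⠂⠿⠂⠿⠂⠀
⠿⠿⠿⠿⠿⠿⠿

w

⠀⠀⠀⠀⠀⠀⠀
⠀⠒⠒⠒⠒⠒⠀
⠒⠿⠂⣿⣿⠂⠀
⠂⠴⠿⣾⠒⠒⠀
⠒⠴⠂⠒⠿⠂⠀
⣿⠂⠿⠒⠂⠒⠀
⠒⠂⠿⠂⠿⠂⠀

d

⠀⠀⠀⠀⠀⠀⠀
⠒⠒⠒⠒⠒⠒⠀
⠿⠂⣿⣿⠂⠒⠀
⠴⠿⣿⣾⠒⣿⠀
⠴⠂⠒⠿⠂⠂⠀
⠂⠿⠒⠂⠒⣿⠀
⠂⠿⠂⠿⠂⠀⠀

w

⠀⠀⠀⠀⠀⠀⠀
⠀⠴⠒⠒⠒⠒⠀
⠒⠒⠒⠒⠒⠒⠀
⠿⠂⣿⣾⠂⠒⠀
⠴⠿⣿⠒⠒⣿⠀
⠴⠂⠒⠿⠂⠂⠀
⠂⠿⠒⠂⠒⣿⠀

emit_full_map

⠀⠀⠴⠒⠒⠒⠒
⠀⠒⠒⠒⠒⠒⠒
⠒⠿⠂⣿⣾⠂⠒
⠂⠴⠿⣿⠒⠒⣿
⠒⠴⠂⠒⠿⠂⠂
⣿⠂⠿⠒⠂⠒⣿
⠒⠂⠿⠂⠿⠂⠀

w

⠀⠀⠀⠀⠀⠀⠀
⠀⣿⠒⠒⣿⣿⠀
⠀⠴⠒⠒⠒⠒⠀
⠒⠒⠒⣾⠒⠒⠀
⠿⠂⣿⣿⠂⠒⠀
⠴⠿⣿⠒⠒⣿⠀
⠴⠂⠒⠿⠂⠂⠀

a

⠀⠀⠀⠀⠀⠀⠀
⠀⣿⣿⠒⠒⣿⣿
⠀⠴⠴⠒⠒⠒⠒
⠀⠒⠒⣾⠒⠒⠒
⠒⠿⠂⣿⣿⠂⠒
⠂⠴⠿⣿⠒⠒⣿
⠒⠴⠂⠒⠿⠂⠂

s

⠀⣿⣿⠒⠒⣿⣿
⠀⠴⠴⠒⠒⠒⠒
⠀⠒⠒⠒⠒⠒⠒
⠒⠿⠂⣾⣿⠂⠒
⠂⠴⠿⣿⠒⠒⣿
⠒⠴⠂⠒⠿⠂⠂
⣿⠂⠿⠒⠂⠒⣿

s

⠀⠴⠴⠒⠒⠒⠒
⠀⠒⠒⠒⠒⠒⠒
⠒⠿⠂⣿⣿⠂⠒
⠂⠴⠿⣾⠒⠒⣿
⠒⠴⠂⠒⠿⠂⠂
⣿⠂⠿⠒⠂⠒⣿
⠒⠂⠿⠂⠿⠂⠀

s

⠀⠒⠒⠒⠒⠒⠒
⠒⠿⠂⣿⣿⠂⠒
⠂⠴⠿⣿⠒⠒⣿
⠒⠴⠂⣾⠿⠂⠂
⣿⠂⠿⠒⠂⠒⣿
⠒⠂⠿⠂⠿⠂⠀
⠿⠿⠿⠿⠿⠿⠿

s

⠒⠿⠂⣿⣿⠂⠒
⠂⠴⠿⣿⠒⠒⣿
⠒⠴⠂⠒⠿⠂⠂
⣿⠂⠿⣾⠂⠒⣿
⠒⠂⠿⠂⠿⠂⠀
⠿⠿⠿⠿⠿⠿⠿
⠿⠿⠿⠿⠿⠿⠿

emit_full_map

⠀⣿⣿⠒⠒⣿⣿
⠀⠴⠴⠒⠒⠒⠒
⠀⠒⠒⠒⠒⠒⠒
⠒⠿⠂⣿⣿⠂⠒
⠂⠴⠿⣿⠒⠒⣿
⠒⠴⠂⠒⠿⠂⠂
⣿⠂⠿⣾⠂⠒⣿
⠒⠂⠿⠂⠿⠂⠀

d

⠿⠂⣿⣿⠂⠒⠀
⠴⠿⣿⠒⠒⣿⠀
⠴⠂⠒⠿⠂⠂⠀
⠂⠿⠒⣾⠒⣿⠀
⠂⠿⠂⠿⠂⠒⠀
⠿⠿⠿⠿⠿⠿⠿
⠿⠿⠿⠿⠿⠿⠿

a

⠒⠿⠂⣿⣿⠂⠒
⠂⠴⠿⣿⠒⠒⣿
⠒⠴⠂⠒⠿⠂⠂
⣿⠂⠿⣾⠂⠒⣿
⠒⠂⠿⠂⠿⠂⠒
⠿⠿⠿⠿⠿⠿⠿
⠿⠿⠿⠿⠿⠿⠿

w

⠀⠒⠒⠒⠒⠒⠒
⠒⠿⠂⣿⣿⠂⠒
⠂⠴⠿⣿⠒⠒⣿
⠒⠴⠂⣾⠿⠂⠂
⣿⠂⠿⠒⠂⠒⣿
⠒⠂⠿⠂⠿⠂⠒
⠿⠿⠿⠿⠿⠿⠿

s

⠒⠿⠂⣿⣿⠂⠒
⠂⠴⠿⣿⠒⠒⣿
⠒⠴⠂⠒⠿⠂⠂
⣿⠂⠿⣾⠂⠒⣿
⠒⠂⠿⠂⠿⠂⠒
⠿⠿⠿⠿⠿⠿⠿
⠿⠿⠿⠿⠿⠿⠿

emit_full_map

⠀⣿⣿⠒⠒⣿⣿
⠀⠴⠴⠒⠒⠒⠒
⠀⠒⠒⠒⠒⠒⠒
⠒⠿⠂⣿⣿⠂⠒
⠂⠴⠿⣿⠒⠒⣿
⠒⠴⠂⠒⠿⠂⠂
⣿⠂⠿⣾⠂⠒⣿
⠒⠂⠿⠂⠿⠂⠒


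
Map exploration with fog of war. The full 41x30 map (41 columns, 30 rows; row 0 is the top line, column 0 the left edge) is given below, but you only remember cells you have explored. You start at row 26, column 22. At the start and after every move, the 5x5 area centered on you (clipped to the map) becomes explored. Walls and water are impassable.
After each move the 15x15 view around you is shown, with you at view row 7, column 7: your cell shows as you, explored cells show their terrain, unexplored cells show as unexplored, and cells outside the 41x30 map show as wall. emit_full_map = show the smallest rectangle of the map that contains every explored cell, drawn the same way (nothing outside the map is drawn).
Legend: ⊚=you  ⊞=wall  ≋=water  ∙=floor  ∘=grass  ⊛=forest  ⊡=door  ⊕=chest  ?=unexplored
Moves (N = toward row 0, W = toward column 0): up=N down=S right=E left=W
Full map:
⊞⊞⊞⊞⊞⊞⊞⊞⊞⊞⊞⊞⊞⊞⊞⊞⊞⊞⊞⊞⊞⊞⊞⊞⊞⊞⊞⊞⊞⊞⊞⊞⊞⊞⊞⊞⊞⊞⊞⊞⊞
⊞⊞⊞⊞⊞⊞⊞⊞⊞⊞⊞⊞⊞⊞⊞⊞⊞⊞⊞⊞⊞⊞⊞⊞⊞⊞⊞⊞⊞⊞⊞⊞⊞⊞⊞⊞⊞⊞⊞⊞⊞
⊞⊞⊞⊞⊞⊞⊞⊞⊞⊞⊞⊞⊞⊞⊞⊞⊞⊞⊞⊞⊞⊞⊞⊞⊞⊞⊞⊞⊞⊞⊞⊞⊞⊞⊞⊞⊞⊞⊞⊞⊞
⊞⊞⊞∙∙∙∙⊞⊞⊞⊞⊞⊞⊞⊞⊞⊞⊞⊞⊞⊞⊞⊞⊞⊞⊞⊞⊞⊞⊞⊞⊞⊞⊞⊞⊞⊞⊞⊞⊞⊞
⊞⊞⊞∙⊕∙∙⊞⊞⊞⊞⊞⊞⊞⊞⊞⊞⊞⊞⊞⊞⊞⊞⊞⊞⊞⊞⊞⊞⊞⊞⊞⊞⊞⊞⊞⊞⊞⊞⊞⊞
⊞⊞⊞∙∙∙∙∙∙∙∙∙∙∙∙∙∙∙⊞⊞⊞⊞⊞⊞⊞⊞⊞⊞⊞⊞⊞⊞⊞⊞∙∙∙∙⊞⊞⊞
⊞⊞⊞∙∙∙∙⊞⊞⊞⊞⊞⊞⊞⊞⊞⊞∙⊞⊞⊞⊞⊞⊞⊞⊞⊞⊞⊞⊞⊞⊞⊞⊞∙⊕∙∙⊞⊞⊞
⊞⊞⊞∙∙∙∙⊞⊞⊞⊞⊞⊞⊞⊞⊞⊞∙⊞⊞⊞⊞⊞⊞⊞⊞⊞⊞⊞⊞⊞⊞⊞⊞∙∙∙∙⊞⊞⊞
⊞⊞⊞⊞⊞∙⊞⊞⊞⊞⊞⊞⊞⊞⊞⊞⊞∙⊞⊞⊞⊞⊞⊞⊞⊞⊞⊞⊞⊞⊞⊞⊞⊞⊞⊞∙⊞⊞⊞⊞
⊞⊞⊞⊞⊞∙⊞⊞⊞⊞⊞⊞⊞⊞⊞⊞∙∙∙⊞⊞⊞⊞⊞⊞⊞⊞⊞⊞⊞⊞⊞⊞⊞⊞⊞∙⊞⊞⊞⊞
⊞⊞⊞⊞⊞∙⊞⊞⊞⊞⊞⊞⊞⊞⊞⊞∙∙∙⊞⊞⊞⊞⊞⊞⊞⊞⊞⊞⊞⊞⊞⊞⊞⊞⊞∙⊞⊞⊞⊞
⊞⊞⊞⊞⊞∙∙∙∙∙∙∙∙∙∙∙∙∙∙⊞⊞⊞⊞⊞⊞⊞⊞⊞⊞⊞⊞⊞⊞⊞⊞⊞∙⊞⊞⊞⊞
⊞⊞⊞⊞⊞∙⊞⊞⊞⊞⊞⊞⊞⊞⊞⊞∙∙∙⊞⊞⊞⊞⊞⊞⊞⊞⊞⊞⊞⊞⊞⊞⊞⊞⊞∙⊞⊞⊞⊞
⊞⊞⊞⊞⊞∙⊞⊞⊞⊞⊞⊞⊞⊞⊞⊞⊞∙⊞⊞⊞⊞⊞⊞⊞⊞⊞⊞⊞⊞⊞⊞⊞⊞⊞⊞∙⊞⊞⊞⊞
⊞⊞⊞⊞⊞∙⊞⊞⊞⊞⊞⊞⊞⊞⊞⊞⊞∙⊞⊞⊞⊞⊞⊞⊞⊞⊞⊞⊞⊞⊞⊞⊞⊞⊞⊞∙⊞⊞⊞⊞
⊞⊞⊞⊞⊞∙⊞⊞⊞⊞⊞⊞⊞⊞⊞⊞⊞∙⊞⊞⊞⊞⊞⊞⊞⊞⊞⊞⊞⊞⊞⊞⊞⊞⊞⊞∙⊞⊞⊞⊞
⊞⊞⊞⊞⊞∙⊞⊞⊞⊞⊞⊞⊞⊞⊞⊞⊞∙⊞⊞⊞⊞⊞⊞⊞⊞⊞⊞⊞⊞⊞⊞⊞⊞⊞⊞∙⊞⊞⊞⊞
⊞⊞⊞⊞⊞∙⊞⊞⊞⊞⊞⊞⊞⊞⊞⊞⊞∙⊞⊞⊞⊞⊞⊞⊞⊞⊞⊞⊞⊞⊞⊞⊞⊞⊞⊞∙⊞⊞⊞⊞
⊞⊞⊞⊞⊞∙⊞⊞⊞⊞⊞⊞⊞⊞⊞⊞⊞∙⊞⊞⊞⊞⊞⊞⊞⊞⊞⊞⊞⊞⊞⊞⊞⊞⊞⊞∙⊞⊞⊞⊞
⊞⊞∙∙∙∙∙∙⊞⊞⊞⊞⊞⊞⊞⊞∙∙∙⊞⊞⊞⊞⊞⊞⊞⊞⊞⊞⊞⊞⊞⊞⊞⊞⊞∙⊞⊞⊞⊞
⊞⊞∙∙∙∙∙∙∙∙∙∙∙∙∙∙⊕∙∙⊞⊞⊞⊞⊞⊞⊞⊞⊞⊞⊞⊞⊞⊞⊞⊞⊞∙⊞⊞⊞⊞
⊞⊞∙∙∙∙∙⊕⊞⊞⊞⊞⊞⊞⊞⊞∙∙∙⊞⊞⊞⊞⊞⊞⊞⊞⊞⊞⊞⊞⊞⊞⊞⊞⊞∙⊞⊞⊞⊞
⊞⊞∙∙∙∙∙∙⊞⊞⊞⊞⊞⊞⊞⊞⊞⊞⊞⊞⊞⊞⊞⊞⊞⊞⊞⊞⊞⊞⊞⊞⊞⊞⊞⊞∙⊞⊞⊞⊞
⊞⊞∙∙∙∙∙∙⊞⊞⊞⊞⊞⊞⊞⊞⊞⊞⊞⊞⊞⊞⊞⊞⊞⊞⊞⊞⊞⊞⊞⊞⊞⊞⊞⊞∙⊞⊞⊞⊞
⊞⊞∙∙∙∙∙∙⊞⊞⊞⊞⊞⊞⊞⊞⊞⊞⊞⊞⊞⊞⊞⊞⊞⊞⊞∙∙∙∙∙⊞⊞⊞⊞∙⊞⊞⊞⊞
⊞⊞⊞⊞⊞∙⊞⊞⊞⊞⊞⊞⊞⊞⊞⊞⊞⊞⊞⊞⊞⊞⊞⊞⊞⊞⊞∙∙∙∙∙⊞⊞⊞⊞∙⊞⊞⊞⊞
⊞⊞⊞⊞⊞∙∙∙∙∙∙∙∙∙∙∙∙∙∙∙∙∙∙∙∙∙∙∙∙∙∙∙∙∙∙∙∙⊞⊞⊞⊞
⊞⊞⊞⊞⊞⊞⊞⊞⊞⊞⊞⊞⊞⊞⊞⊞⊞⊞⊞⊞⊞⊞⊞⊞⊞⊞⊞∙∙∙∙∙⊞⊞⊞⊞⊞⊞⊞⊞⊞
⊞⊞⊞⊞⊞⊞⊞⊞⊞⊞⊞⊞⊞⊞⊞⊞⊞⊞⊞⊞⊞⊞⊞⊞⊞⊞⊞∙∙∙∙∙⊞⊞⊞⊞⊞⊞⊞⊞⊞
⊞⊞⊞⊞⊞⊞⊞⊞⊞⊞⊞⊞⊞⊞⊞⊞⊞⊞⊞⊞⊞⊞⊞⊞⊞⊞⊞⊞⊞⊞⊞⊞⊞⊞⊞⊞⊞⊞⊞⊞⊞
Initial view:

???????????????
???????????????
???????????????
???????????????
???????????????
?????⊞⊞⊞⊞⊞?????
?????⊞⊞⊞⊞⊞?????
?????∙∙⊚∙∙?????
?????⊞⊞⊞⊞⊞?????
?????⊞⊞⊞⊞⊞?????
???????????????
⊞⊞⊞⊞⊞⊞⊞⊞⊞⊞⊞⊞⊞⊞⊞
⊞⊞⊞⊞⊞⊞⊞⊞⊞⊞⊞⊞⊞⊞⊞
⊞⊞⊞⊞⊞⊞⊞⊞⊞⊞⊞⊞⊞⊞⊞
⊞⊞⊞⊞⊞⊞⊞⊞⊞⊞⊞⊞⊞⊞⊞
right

???????????????
???????????????
???????????????
???????????????
???????????????
????⊞⊞⊞⊞⊞⊞?????
????⊞⊞⊞⊞⊞⊞?????
????∙∙∙⊚∙∙?????
????⊞⊞⊞⊞⊞⊞?????
????⊞⊞⊞⊞⊞⊞?????
???????????????
⊞⊞⊞⊞⊞⊞⊞⊞⊞⊞⊞⊞⊞⊞⊞
⊞⊞⊞⊞⊞⊞⊞⊞⊞⊞⊞⊞⊞⊞⊞
⊞⊞⊞⊞⊞⊞⊞⊞⊞⊞⊞⊞⊞⊞⊞
⊞⊞⊞⊞⊞⊞⊞⊞⊞⊞⊞⊞⊞⊞⊞

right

???????????????
???????????????
???????????????
???????????????
???????????????
???⊞⊞⊞⊞⊞⊞⊞?????
???⊞⊞⊞⊞⊞⊞⊞?????
???∙∙∙∙⊚∙∙?????
???⊞⊞⊞⊞⊞⊞⊞?????
???⊞⊞⊞⊞⊞⊞⊞?????
???????????????
⊞⊞⊞⊞⊞⊞⊞⊞⊞⊞⊞⊞⊞⊞⊞
⊞⊞⊞⊞⊞⊞⊞⊞⊞⊞⊞⊞⊞⊞⊞
⊞⊞⊞⊞⊞⊞⊞⊞⊞⊞⊞⊞⊞⊞⊞
⊞⊞⊞⊞⊞⊞⊞⊞⊞⊞⊞⊞⊞⊞⊞

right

???????????????
???????????????
???????????????
???????????????
???????????????
??⊞⊞⊞⊞⊞⊞⊞∙?????
??⊞⊞⊞⊞⊞⊞⊞∙?????
??∙∙∙∙∙⊚∙∙?????
??⊞⊞⊞⊞⊞⊞⊞∙?????
??⊞⊞⊞⊞⊞⊞⊞∙?????
???????????????
⊞⊞⊞⊞⊞⊞⊞⊞⊞⊞⊞⊞⊞⊞⊞
⊞⊞⊞⊞⊞⊞⊞⊞⊞⊞⊞⊞⊞⊞⊞
⊞⊞⊞⊞⊞⊞⊞⊞⊞⊞⊞⊞⊞⊞⊞
⊞⊞⊞⊞⊞⊞⊞⊞⊞⊞⊞⊞⊞⊞⊞

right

???????????????
???????????????
???????????????
???????????????
???????????????
?⊞⊞⊞⊞⊞⊞⊞∙∙?????
?⊞⊞⊞⊞⊞⊞⊞∙∙?????
?∙∙∙∙∙∙⊚∙∙?????
?⊞⊞⊞⊞⊞⊞⊞∙∙?????
?⊞⊞⊞⊞⊞⊞⊞∙∙?????
???????????????
⊞⊞⊞⊞⊞⊞⊞⊞⊞⊞⊞⊞⊞⊞⊞
⊞⊞⊞⊞⊞⊞⊞⊞⊞⊞⊞⊞⊞⊞⊞
⊞⊞⊞⊞⊞⊞⊞⊞⊞⊞⊞⊞⊞⊞⊞
⊞⊞⊞⊞⊞⊞⊞⊞⊞⊞⊞⊞⊞⊞⊞

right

???????????????
???????????????
???????????????
???????????????
???????????????
⊞⊞⊞⊞⊞⊞⊞∙∙∙?????
⊞⊞⊞⊞⊞⊞⊞∙∙∙?????
∙∙∙∙∙∙∙⊚∙∙?????
⊞⊞⊞⊞⊞⊞⊞∙∙∙?????
⊞⊞⊞⊞⊞⊞⊞∙∙∙?????
???????????????
⊞⊞⊞⊞⊞⊞⊞⊞⊞⊞⊞⊞⊞⊞⊞
⊞⊞⊞⊞⊞⊞⊞⊞⊞⊞⊞⊞⊞⊞⊞
⊞⊞⊞⊞⊞⊞⊞⊞⊞⊞⊞⊞⊞⊞⊞
⊞⊞⊞⊞⊞⊞⊞⊞⊞⊞⊞⊞⊞⊞⊞

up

???????????????
???????????????
???????????????
???????????????
???????????????
?????⊞⊞⊞⊞⊞?????
⊞⊞⊞⊞⊞⊞⊞∙∙∙?????
⊞⊞⊞⊞⊞⊞⊞⊚∙∙?????
∙∙∙∙∙∙∙∙∙∙?????
⊞⊞⊞⊞⊞⊞⊞∙∙∙?????
⊞⊞⊞⊞⊞⊞⊞∙∙∙?????
???????????????
⊞⊞⊞⊞⊞⊞⊞⊞⊞⊞⊞⊞⊞⊞⊞
⊞⊞⊞⊞⊞⊞⊞⊞⊞⊞⊞⊞⊞⊞⊞
⊞⊞⊞⊞⊞⊞⊞⊞⊞⊞⊞⊞⊞⊞⊞

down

???????????????
???????????????
???????????????
???????????????
?????⊞⊞⊞⊞⊞?????
⊞⊞⊞⊞⊞⊞⊞∙∙∙?????
⊞⊞⊞⊞⊞⊞⊞∙∙∙?????
∙∙∙∙∙∙∙⊚∙∙?????
⊞⊞⊞⊞⊞⊞⊞∙∙∙?????
⊞⊞⊞⊞⊞⊞⊞∙∙∙?????
???????????????
⊞⊞⊞⊞⊞⊞⊞⊞⊞⊞⊞⊞⊞⊞⊞
⊞⊞⊞⊞⊞⊞⊞⊞⊞⊞⊞⊞⊞⊞⊞
⊞⊞⊞⊞⊞⊞⊞⊞⊞⊞⊞⊞⊞⊞⊞
⊞⊞⊞⊞⊞⊞⊞⊞⊞⊞⊞⊞⊞⊞⊞

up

???????????????
???????????????
???????????????
???????????????
???????????????
?????⊞⊞⊞⊞⊞?????
⊞⊞⊞⊞⊞⊞⊞∙∙∙?????
⊞⊞⊞⊞⊞⊞⊞⊚∙∙?????
∙∙∙∙∙∙∙∙∙∙?????
⊞⊞⊞⊞⊞⊞⊞∙∙∙?????
⊞⊞⊞⊞⊞⊞⊞∙∙∙?????
???????????????
⊞⊞⊞⊞⊞⊞⊞⊞⊞⊞⊞⊞⊞⊞⊞
⊞⊞⊞⊞⊞⊞⊞⊞⊞⊞⊞⊞⊞⊞⊞
⊞⊞⊞⊞⊞⊞⊞⊞⊞⊞⊞⊞⊞⊞⊞

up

???????????????
???????????????
???????????????
???????????????
???????????????
?????⊞⊞⊞⊞⊞?????
?????⊞⊞⊞⊞⊞?????
⊞⊞⊞⊞⊞⊞⊞⊚∙∙?????
⊞⊞⊞⊞⊞⊞⊞∙∙∙?????
∙∙∙∙∙∙∙∙∙∙?????
⊞⊞⊞⊞⊞⊞⊞∙∙∙?????
⊞⊞⊞⊞⊞⊞⊞∙∙∙?????
???????????????
⊞⊞⊞⊞⊞⊞⊞⊞⊞⊞⊞⊞⊞⊞⊞
⊞⊞⊞⊞⊞⊞⊞⊞⊞⊞⊞⊞⊞⊞⊞

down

???????????????
???????????????
???????????????
???????????????
?????⊞⊞⊞⊞⊞?????
?????⊞⊞⊞⊞⊞?????
⊞⊞⊞⊞⊞⊞⊞∙∙∙?????
⊞⊞⊞⊞⊞⊞⊞⊚∙∙?????
∙∙∙∙∙∙∙∙∙∙?????
⊞⊞⊞⊞⊞⊞⊞∙∙∙?????
⊞⊞⊞⊞⊞⊞⊞∙∙∙?????
???????????????
⊞⊞⊞⊞⊞⊞⊞⊞⊞⊞⊞⊞⊞⊞⊞
⊞⊞⊞⊞⊞⊞⊞⊞⊞⊞⊞⊞⊞⊞⊞
⊞⊞⊞⊞⊞⊞⊞⊞⊞⊞⊞⊞⊞⊞⊞

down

???????????????
???????????????
???????????????
?????⊞⊞⊞⊞⊞?????
?????⊞⊞⊞⊞⊞?????
⊞⊞⊞⊞⊞⊞⊞∙∙∙?????
⊞⊞⊞⊞⊞⊞⊞∙∙∙?????
∙∙∙∙∙∙∙⊚∙∙?????
⊞⊞⊞⊞⊞⊞⊞∙∙∙?????
⊞⊞⊞⊞⊞⊞⊞∙∙∙?????
???????????????
⊞⊞⊞⊞⊞⊞⊞⊞⊞⊞⊞⊞⊞⊞⊞
⊞⊞⊞⊞⊞⊞⊞⊞⊞⊞⊞⊞⊞⊞⊞
⊞⊞⊞⊞⊞⊞⊞⊞⊞⊞⊞⊞⊞⊞⊞
⊞⊞⊞⊞⊞⊞⊞⊞⊞⊞⊞⊞⊞⊞⊞

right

???????????????
???????????????
???????????????
????⊞⊞⊞⊞⊞??????
????⊞⊞⊞⊞⊞??????
⊞⊞⊞⊞⊞⊞∙∙∙∙?????
⊞⊞⊞⊞⊞⊞∙∙∙∙?????
∙∙∙∙∙∙∙⊚∙∙?????
⊞⊞⊞⊞⊞⊞∙∙∙∙?????
⊞⊞⊞⊞⊞⊞∙∙∙∙?????
???????????????
⊞⊞⊞⊞⊞⊞⊞⊞⊞⊞⊞⊞⊞⊞⊞
⊞⊞⊞⊞⊞⊞⊞⊞⊞⊞⊞⊞⊞⊞⊞
⊞⊞⊞⊞⊞⊞⊞⊞⊞⊞⊞⊞⊞⊞⊞
⊞⊞⊞⊞⊞⊞⊞⊞⊞⊞⊞⊞⊞⊞⊞

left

???????????????
???????????????
???????????????
?????⊞⊞⊞⊞⊞?????
?????⊞⊞⊞⊞⊞?????
⊞⊞⊞⊞⊞⊞⊞∙∙∙∙????
⊞⊞⊞⊞⊞⊞⊞∙∙∙∙????
∙∙∙∙∙∙∙⊚∙∙∙????
⊞⊞⊞⊞⊞⊞⊞∙∙∙∙????
⊞⊞⊞⊞⊞⊞⊞∙∙∙∙????
???????????????
⊞⊞⊞⊞⊞⊞⊞⊞⊞⊞⊞⊞⊞⊞⊞
⊞⊞⊞⊞⊞⊞⊞⊞⊞⊞⊞⊞⊞⊞⊞
⊞⊞⊞⊞⊞⊞⊞⊞⊞⊞⊞⊞⊞⊞⊞
⊞⊞⊞⊞⊞⊞⊞⊞⊞⊞⊞⊞⊞⊞⊞

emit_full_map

?????⊞⊞⊞⊞⊞?
?????⊞⊞⊞⊞⊞?
⊞⊞⊞⊞⊞⊞⊞∙∙∙∙
⊞⊞⊞⊞⊞⊞⊞∙∙∙∙
∙∙∙∙∙∙∙⊚∙∙∙
⊞⊞⊞⊞⊞⊞⊞∙∙∙∙
⊞⊞⊞⊞⊞⊞⊞∙∙∙∙

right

???????????????
???????????????
???????????????
????⊞⊞⊞⊞⊞??????
????⊞⊞⊞⊞⊞??????
⊞⊞⊞⊞⊞⊞∙∙∙∙?????
⊞⊞⊞⊞⊞⊞∙∙∙∙?????
∙∙∙∙∙∙∙⊚∙∙?????
⊞⊞⊞⊞⊞⊞∙∙∙∙?????
⊞⊞⊞⊞⊞⊞∙∙∙∙?????
???????????????
⊞⊞⊞⊞⊞⊞⊞⊞⊞⊞⊞⊞⊞⊞⊞
⊞⊞⊞⊞⊞⊞⊞⊞⊞⊞⊞⊞⊞⊞⊞
⊞⊞⊞⊞⊞⊞⊞⊞⊞⊞⊞⊞⊞⊞⊞
⊞⊞⊞⊞⊞⊞⊞⊞⊞⊞⊞⊞⊞⊞⊞

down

???????????????
???????????????
????⊞⊞⊞⊞⊞??????
????⊞⊞⊞⊞⊞??????
⊞⊞⊞⊞⊞⊞∙∙∙∙?????
⊞⊞⊞⊞⊞⊞∙∙∙∙?????
∙∙∙∙∙∙∙∙∙∙?????
⊞⊞⊞⊞⊞⊞∙⊚∙∙?????
⊞⊞⊞⊞⊞⊞∙∙∙∙?????
?????⊞⊞⊞⊞⊞?????
⊞⊞⊞⊞⊞⊞⊞⊞⊞⊞⊞⊞⊞⊞⊞
⊞⊞⊞⊞⊞⊞⊞⊞⊞⊞⊞⊞⊞⊞⊞
⊞⊞⊞⊞⊞⊞⊞⊞⊞⊞⊞⊞⊞⊞⊞
⊞⊞⊞⊞⊞⊞⊞⊞⊞⊞⊞⊞⊞⊞⊞
⊞⊞⊞⊞⊞⊞⊞⊞⊞⊞⊞⊞⊞⊞⊞

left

???????????????
???????????????
?????⊞⊞⊞⊞⊞?????
?????⊞⊞⊞⊞⊞?????
⊞⊞⊞⊞⊞⊞⊞∙∙∙∙????
⊞⊞⊞⊞⊞⊞⊞∙∙∙∙????
∙∙∙∙∙∙∙∙∙∙∙????
⊞⊞⊞⊞⊞⊞⊞⊚∙∙∙????
⊞⊞⊞⊞⊞⊞⊞∙∙∙∙????
?????⊞⊞⊞⊞⊞⊞????
⊞⊞⊞⊞⊞⊞⊞⊞⊞⊞⊞⊞⊞⊞⊞
⊞⊞⊞⊞⊞⊞⊞⊞⊞⊞⊞⊞⊞⊞⊞
⊞⊞⊞⊞⊞⊞⊞⊞⊞⊞⊞⊞⊞⊞⊞
⊞⊞⊞⊞⊞⊞⊞⊞⊞⊞⊞⊞⊞⊞⊞
⊞⊞⊞⊞⊞⊞⊞⊞⊞⊞⊞⊞⊞⊞⊞

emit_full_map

?????⊞⊞⊞⊞⊞?
?????⊞⊞⊞⊞⊞?
⊞⊞⊞⊞⊞⊞⊞∙∙∙∙
⊞⊞⊞⊞⊞⊞⊞∙∙∙∙
∙∙∙∙∙∙∙∙∙∙∙
⊞⊞⊞⊞⊞⊞⊞⊚∙∙∙
⊞⊞⊞⊞⊞⊞⊞∙∙∙∙
?????⊞⊞⊞⊞⊞⊞


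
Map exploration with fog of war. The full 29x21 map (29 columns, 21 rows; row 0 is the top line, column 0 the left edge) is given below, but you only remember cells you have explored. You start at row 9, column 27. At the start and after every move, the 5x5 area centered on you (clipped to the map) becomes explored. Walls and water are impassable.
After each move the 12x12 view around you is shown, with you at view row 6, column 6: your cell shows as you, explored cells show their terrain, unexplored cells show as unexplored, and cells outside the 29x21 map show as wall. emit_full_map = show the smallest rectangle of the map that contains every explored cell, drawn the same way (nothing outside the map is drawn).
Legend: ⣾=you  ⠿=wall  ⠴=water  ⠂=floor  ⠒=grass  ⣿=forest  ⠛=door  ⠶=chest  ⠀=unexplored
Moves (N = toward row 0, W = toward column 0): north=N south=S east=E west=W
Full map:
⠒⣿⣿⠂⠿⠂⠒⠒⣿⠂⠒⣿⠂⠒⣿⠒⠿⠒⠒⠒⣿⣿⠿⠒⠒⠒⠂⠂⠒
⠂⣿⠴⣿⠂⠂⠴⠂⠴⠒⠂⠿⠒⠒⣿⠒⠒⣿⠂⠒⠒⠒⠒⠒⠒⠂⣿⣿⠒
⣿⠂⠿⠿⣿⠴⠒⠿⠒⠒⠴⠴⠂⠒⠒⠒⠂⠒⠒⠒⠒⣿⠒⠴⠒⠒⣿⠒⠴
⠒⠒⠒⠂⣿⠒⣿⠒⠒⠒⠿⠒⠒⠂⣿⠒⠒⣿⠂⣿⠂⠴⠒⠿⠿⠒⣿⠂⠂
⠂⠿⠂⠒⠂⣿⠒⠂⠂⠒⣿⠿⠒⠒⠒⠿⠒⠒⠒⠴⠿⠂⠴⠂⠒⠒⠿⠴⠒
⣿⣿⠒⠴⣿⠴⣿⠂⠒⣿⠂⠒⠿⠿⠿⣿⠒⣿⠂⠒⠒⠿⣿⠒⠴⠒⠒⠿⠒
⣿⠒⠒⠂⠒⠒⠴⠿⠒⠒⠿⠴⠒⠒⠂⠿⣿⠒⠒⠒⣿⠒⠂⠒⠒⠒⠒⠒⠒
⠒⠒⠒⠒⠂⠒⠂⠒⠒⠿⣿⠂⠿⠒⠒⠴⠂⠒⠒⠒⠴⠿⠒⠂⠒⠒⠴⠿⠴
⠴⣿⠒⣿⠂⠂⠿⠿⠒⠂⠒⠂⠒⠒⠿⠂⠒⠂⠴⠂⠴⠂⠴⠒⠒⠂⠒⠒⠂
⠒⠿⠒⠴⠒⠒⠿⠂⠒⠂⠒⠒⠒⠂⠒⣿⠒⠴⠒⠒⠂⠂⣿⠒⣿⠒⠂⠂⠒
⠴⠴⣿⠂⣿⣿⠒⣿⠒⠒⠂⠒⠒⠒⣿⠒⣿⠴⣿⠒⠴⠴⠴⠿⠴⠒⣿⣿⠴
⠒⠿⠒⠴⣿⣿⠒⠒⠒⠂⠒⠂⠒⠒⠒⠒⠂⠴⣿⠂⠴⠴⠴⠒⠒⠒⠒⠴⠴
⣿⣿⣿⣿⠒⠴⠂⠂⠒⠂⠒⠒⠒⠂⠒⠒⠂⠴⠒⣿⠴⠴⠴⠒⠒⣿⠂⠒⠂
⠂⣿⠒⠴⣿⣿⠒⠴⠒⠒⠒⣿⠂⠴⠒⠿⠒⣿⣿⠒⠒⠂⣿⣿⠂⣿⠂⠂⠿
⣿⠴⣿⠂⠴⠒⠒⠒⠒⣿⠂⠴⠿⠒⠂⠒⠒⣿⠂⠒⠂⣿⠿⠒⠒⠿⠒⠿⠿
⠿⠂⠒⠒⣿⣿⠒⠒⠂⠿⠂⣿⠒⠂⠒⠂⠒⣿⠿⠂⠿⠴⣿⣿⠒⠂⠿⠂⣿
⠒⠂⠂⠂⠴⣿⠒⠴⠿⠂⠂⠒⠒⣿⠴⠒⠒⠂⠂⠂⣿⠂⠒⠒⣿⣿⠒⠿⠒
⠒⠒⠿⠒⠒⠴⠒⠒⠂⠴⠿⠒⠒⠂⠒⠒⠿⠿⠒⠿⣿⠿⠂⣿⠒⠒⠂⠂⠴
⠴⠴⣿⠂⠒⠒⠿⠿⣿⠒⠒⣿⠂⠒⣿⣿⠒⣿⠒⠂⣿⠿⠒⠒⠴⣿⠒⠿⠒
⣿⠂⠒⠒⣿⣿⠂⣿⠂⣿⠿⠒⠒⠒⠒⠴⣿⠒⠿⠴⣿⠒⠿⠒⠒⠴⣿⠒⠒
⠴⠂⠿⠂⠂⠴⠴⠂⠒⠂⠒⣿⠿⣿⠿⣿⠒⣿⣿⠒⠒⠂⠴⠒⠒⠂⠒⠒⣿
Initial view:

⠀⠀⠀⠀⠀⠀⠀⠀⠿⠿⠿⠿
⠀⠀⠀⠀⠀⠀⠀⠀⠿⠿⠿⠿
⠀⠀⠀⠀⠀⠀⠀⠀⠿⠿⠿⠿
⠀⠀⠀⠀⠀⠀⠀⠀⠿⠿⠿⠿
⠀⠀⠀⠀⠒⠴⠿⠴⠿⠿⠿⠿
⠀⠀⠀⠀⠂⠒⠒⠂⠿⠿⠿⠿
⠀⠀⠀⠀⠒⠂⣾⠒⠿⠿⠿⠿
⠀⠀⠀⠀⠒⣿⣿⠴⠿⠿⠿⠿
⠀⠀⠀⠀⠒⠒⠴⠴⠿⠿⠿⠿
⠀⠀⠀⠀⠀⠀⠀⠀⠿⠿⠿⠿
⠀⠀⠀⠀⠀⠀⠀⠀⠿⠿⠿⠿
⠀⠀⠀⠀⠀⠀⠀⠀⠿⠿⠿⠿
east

⠀⠀⠀⠀⠀⠀⠀⠿⠿⠿⠿⠿
⠀⠀⠀⠀⠀⠀⠀⠿⠿⠿⠿⠿
⠀⠀⠀⠀⠀⠀⠀⠿⠿⠿⠿⠿
⠀⠀⠀⠀⠀⠀⠀⠿⠿⠿⠿⠿
⠀⠀⠀⠒⠴⠿⠴⠿⠿⠿⠿⠿
⠀⠀⠀⠂⠒⠒⠂⠿⠿⠿⠿⠿
⠀⠀⠀⠒⠂⠂⣾⠿⠿⠿⠿⠿
⠀⠀⠀⠒⣿⣿⠴⠿⠿⠿⠿⠿
⠀⠀⠀⠒⠒⠴⠴⠿⠿⠿⠿⠿
⠀⠀⠀⠀⠀⠀⠀⠿⠿⠿⠿⠿
⠀⠀⠀⠀⠀⠀⠀⠿⠿⠿⠿⠿
⠀⠀⠀⠀⠀⠀⠀⠿⠿⠿⠿⠿

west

⠀⠀⠀⠀⠀⠀⠀⠀⠿⠿⠿⠿
⠀⠀⠀⠀⠀⠀⠀⠀⠿⠿⠿⠿
⠀⠀⠀⠀⠀⠀⠀⠀⠿⠿⠿⠿
⠀⠀⠀⠀⠀⠀⠀⠀⠿⠿⠿⠿
⠀⠀⠀⠀⠒⠴⠿⠴⠿⠿⠿⠿
⠀⠀⠀⠀⠂⠒⠒⠂⠿⠿⠿⠿
⠀⠀⠀⠀⠒⠂⣾⠒⠿⠿⠿⠿
⠀⠀⠀⠀⠒⣿⣿⠴⠿⠿⠿⠿
⠀⠀⠀⠀⠒⠒⠴⠴⠿⠿⠿⠿
⠀⠀⠀⠀⠀⠀⠀⠀⠿⠿⠿⠿
⠀⠀⠀⠀⠀⠀⠀⠀⠿⠿⠿⠿
⠀⠀⠀⠀⠀⠀⠀⠀⠿⠿⠿⠿

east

⠀⠀⠀⠀⠀⠀⠀⠿⠿⠿⠿⠿
⠀⠀⠀⠀⠀⠀⠀⠿⠿⠿⠿⠿
⠀⠀⠀⠀⠀⠀⠀⠿⠿⠿⠿⠿
⠀⠀⠀⠀⠀⠀⠀⠿⠿⠿⠿⠿
⠀⠀⠀⠒⠴⠿⠴⠿⠿⠿⠿⠿
⠀⠀⠀⠂⠒⠒⠂⠿⠿⠿⠿⠿
⠀⠀⠀⠒⠂⠂⣾⠿⠿⠿⠿⠿
⠀⠀⠀⠒⣿⣿⠴⠿⠿⠿⠿⠿
⠀⠀⠀⠒⠒⠴⠴⠿⠿⠿⠿⠿
⠀⠀⠀⠀⠀⠀⠀⠿⠿⠿⠿⠿
⠀⠀⠀⠀⠀⠀⠀⠿⠿⠿⠿⠿
⠀⠀⠀⠀⠀⠀⠀⠿⠿⠿⠿⠿

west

⠀⠀⠀⠀⠀⠀⠀⠀⠿⠿⠿⠿
⠀⠀⠀⠀⠀⠀⠀⠀⠿⠿⠿⠿
⠀⠀⠀⠀⠀⠀⠀⠀⠿⠿⠿⠿
⠀⠀⠀⠀⠀⠀⠀⠀⠿⠿⠿⠿
⠀⠀⠀⠀⠒⠴⠿⠴⠿⠿⠿⠿
⠀⠀⠀⠀⠂⠒⠒⠂⠿⠿⠿⠿
⠀⠀⠀⠀⠒⠂⣾⠒⠿⠿⠿⠿
⠀⠀⠀⠀⠒⣿⣿⠴⠿⠿⠿⠿
⠀⠀⠀⠀⠒⠒⠴⠴⠿⠿⠿⠿
⠀⠀⠀⠀⠀⠀⠀⠀⠿⠿⠿⠿
⠀⠀⠀⠀⠀⠀⠀⠀⠿⠿⠿⠿
⠀⠀⠀⠀⠀⠀⠀⠀⠿⠿⠿⠿


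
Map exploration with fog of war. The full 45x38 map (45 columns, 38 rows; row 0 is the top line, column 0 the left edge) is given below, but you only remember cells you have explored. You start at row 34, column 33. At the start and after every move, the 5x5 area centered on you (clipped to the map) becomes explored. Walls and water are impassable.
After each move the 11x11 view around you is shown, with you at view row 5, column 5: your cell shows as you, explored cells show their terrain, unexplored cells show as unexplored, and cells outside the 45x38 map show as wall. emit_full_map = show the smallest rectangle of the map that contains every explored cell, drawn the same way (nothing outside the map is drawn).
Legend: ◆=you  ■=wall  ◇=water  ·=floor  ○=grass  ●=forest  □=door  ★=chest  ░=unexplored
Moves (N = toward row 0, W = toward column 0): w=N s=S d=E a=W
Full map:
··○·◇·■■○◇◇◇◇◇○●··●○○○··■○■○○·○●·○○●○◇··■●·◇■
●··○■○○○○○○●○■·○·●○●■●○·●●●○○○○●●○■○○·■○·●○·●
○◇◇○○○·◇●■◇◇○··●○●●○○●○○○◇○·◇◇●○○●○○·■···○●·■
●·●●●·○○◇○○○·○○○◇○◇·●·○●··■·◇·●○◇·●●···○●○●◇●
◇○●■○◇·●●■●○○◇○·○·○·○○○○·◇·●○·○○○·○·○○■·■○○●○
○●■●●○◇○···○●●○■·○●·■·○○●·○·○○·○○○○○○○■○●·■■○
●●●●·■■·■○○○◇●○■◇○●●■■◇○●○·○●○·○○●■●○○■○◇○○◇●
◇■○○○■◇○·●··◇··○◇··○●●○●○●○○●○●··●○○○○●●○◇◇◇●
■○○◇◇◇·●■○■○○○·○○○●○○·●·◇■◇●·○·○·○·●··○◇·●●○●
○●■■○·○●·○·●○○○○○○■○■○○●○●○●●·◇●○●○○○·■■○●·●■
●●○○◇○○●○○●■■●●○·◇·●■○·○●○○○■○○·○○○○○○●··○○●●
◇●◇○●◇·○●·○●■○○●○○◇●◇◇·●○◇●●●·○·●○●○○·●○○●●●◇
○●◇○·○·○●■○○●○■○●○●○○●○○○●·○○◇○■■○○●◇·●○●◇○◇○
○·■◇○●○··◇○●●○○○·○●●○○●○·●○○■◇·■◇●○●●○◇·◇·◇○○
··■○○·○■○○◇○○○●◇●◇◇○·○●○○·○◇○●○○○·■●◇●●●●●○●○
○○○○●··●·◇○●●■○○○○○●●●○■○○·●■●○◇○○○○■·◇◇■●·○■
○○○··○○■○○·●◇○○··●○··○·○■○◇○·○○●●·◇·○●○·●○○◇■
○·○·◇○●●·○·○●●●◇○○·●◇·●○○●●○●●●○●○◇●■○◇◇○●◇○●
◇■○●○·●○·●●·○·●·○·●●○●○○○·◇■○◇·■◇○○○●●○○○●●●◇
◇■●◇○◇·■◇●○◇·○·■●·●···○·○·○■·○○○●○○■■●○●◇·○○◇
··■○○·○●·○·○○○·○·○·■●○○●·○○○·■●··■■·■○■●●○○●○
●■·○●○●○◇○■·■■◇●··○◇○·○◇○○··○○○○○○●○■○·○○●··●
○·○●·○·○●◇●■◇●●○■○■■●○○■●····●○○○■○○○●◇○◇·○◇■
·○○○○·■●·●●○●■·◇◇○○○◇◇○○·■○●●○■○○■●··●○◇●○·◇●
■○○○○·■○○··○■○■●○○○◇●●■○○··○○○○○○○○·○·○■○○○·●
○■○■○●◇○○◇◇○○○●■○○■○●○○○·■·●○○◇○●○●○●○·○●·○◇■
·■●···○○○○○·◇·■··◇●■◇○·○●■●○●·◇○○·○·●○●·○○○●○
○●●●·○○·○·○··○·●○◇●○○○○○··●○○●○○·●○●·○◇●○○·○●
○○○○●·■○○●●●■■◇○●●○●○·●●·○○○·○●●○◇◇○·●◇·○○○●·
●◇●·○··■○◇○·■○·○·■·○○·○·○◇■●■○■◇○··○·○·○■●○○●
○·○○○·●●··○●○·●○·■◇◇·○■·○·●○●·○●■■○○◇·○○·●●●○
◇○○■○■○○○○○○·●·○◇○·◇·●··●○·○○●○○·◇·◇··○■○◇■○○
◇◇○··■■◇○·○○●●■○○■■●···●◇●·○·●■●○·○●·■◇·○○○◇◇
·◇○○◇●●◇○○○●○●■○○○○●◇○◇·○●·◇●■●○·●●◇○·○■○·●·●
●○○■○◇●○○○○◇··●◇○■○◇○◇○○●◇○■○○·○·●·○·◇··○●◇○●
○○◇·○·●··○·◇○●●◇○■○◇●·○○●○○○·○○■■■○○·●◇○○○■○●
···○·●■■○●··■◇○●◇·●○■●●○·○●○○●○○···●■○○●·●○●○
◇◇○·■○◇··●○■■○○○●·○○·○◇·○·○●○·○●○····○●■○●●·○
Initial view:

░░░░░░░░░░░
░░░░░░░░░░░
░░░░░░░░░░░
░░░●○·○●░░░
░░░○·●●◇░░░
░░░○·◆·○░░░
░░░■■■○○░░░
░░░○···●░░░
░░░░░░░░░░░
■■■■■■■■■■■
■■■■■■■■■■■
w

░░░░░░░░░░░
░░░░░░░░░░░
░░░░░░░░░░░
░░░○·◇·◇░░░
░░░●○·○●░░░
░░░○·◆●◇░░░
░░░○·●·○░░░
░░░■■■○○░░░
░░░○···●░░░
░░░░░░░░░░░
■■■■■■■■■■■

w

░░░░░░░░░░░
░░░░░░░░░░░
░░░░░░░░░░░
░░░●■■○○░░░
░░░○·◇·◇░░░
░░░●○◆○●░░░
░░░○·●●◇░░░
░░░○·●·○░░░
░░░■■■○○░░░
░░░○···●░░░
░░░░░░░░░░░

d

░░░░░░░░░░░
░░░░░░░░░░░
░░░░░░░░░░░
░░●■■○○◇░░░
░░○·◇·◇·░░░
░░●○·◆●·░░░
░░○·●●◇○░░░
░░○·●·○·░░░
░░■■■○○░░░░
░░○···●░░░░
░░░░░░░░░░░

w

░░░░░░░░░░░
░░░░░░░░░░░
░░░░░░░░░░░
░░░○··○·░░░
░░●■■○○◇░░░
░░○·◇◆◇·░░░
░░●○·○●·░░░
░░○·●●◇○░░░
░░○·●·○·░░░
░░■■■○○░░░░
░░○···●░░░░

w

░░░░░░░░░░░
░░░░░░░░░░░
░░░░░░░░░░░
░░░○◇◇○·░░░
░░░○··○·░░░
░░●■■◆○◇░░░
░░○·◇·◇·░░░
░░●○·○●·░░░
░░○·●●◇○░░░
░░○·●·○·░░░
░░■■■○○░░░░

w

░░░░░░░░░░░
░░░░░░░░░░░
░░░░░░░░░░░
░░░·●○●·░░░
░░░○◇◇○·░░░
░░░○·◆○·░░░
░░●■■○○◇░░░
░░○·◇·◇·░░░
░░●○·○●·░░░
░░○·●●◇○░░░
░░○·●·○·░░░

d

░░░░░░░░░░░
░░░░░░░░░░░
░░░░░░░░░░░
░░·●○●·○░░░
░░○◇◇○·●░░░
░░○··◆·○░░░
░●■■○○◇·░░░
░○·◇·◇··░░░
░●○·○●·░░░░
░○·●●◇○░░░░
░○·●·○·░░░░

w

░░░░░░░░░░░
░░░░░░░░░░░
░░░░░░░░░░░
░░░·○·●○░░░
░░·●○●·○░░░
░░○◇◇◆·●░░░
░░○··○·○░░░
░●■■○○◇·░░░
░○·◇·◇··░░░
░●○·○●·░░░░
░○·●●◇○░░░░

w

░░░░░░░░░░░
░░░░░░░░░░░
░░░░░░░░░░░
░░░○●○●○░░░
░░░·○·●○░░░
░░·●○◆·○░░░
░░○◇◇○·●░░░
░░○··○·○░░░
░●■■○○◇·░░░
░○·◇·◇··░░░
░●○·○●·░░░░

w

░░░░░░░░░░░
░░░░░░░░░░░
░░░░░░░░░░░
░░░○○·○·░░░
░░░○●○●○░░░
░░░·○◆●○░░░
░░·●○●·○░░░
░░○◇◇○·●░░░
░░○··○·○░░░
░●■■○○◇·░░░
░○·◇·◇··░░░

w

░░░░░░░░░░░
░░░░░░░░░░░
░░░░░░░░░░░
░░░■●··●░░░
░░░○○·○·░░░
░░░○●◆●○░░░
░░░·○·●○░░░
░░·●○●·○░░░
░░○◇◇○·●░░░
░░○··○·○░░░
░●■■○○◇·░░░

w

░░░░░░░░░░░
░░░░░░░░░░░
░░░░░░░░░░░
░░░■○○○●░░░
░░░■●··●░░░
░░░○○◆○·░░░
░░░○●○●○░░░
░░░·○·●○░░░
░░·●○●·○░░░
░░○◇◇○·●░░░
░░○··○·○░░░

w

░░░░░░░░░░░
░░░░░░░░░░░
░░░░░░░░░░░
░░░○●○■○░░░
░░░■○○○●░░░
░░░■●◆·●░░░
░░░○○·○·░░░
░░░○●○●○░░░
░░░·○·●○░░░
░░·●○●·○░░░
░░○◇◇○·●░░░

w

░░░░░░░░░░░
░░░░░░░░░░░
░░░░░░░░░░░
░░░■■·■○░░░
░░░○●○■○░░░
░░░■○◆○●░░░
░░░■●··●░░░
░░░○○·○·░░░
░░░○●○●○░░░
░░░·○·●○░░░
░░·●○●·○░░░

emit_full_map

░░■■·■○
░░○●○■○
░░■○◆○●
░░■●··●
░░○○·○·
░░○●○●○
░░·○·●○
░·●○●·○
░○◇◇○·●
░○··○·○
●■■○○◇·
○·◇·◇··
●○·○●·░
○·●●◇○░
○·●·○·░
■■■○○░░
○···●░░

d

░░░░░░░░░░░
░░░░░░░░░░░
░░░░░░░░░░░
░░■■·■○■░░░
░░○●○■○·░░░
░░■○○◆●◇░░░
░░■●··●○░░░
░░○○·○·○░░░
░░○●○●○░░░░
░░·○·●○░░░░
░·●○●·○░░░░

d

░░░░░░░░░░░
░░░░░░░░░░░
░░░░░░░░░░░
░■■·■○■●░░░
░○●○■○·○░░░
░■○○○◆◇○░░░
░■●··●○◇░░░
░○○·○·○■░░░
░○●○●○░░░░░
░·○·●○░░░░░
·●○●·○░░░░░

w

░░░░░░░░░░░
░░░░░░░░░░░
░░░░░░░░░░░
░░░■■●○●░░░
░■■·■○■●░░░
░○●○■◆·○░░░
░■○○○●◇○░░░
░■●··●○◇░░░
░○○·○·○■░░░
░○●○●○░░░░░
░·○·●○░░░░░

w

░░░░░░░░░░░
░░░░░░░░░░░
░░░░░░░░░░░
░░░○●●○○░░░
░░░■■●○●░░░
░■■·■◆■●░░░
░○●○■○·○░░░
░■○○○●◇○░░░
░■●··●○◇░░░
░○○·○·○■░░░
░○●○●○░░░░░

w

░░░░░░░░░░░
░░░░░░░░░░░
░░░░░░░░░░░
░░░●■○◇◇░░░
░░░○●●○○░░░
░░░■■◆○●░░░
░■■·■○■●░░░
░○●○■○·○░░░
░■○○○●◇○░░░
░■●··●○◇░░░
░○○·○·○■░░░

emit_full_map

░░░░●■○◇◇
░░░░○●●○○
░░░░■■◆○●
░░■■·■○■●
░░○●○■○·○
░░■○○○●◇○
░░■●··●○◇
░░○○·○·○■
░░○●○●○░░
░░·○·●○░░
░·●○●·○░░
░○◇◇○·●░░
░○··○·○░░
●■■○○◇·░░
○·◇·◇··░░
●○·○●·░░░
○·●●◇○░░░
○·●·○·░░░
■■■○○░░░░
○···●░░░░

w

░░░░░░░░░░░
░░░░░░░░░░░
░░░░░░░░░░░
░░░·○●○·░░░
░░░●■○◇◇░░░
░░░○●◆○○░░░
░░░■■●○●░░░
░■■·■○■●░░░
░○●○■○·○░░░
░■○○○●◇○░░░
░■●··●○◇░░░

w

░░░░░░░░░░░
░░░░░░░░░░░
░░░░░░░░░░░
░░░○■·◇◇░░░
░░░·○●○·░░░
░░░●■◆◇◇░░░
░░░○●●○○░░░
░░░■■●○●░░░
░■■·■○■●░░░
░○●○■○·○░░░
░■○○○●◇○░░░

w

░░░░░░░░░░░
░░░░░░░░░░░
░░░░░░░░░░░
░░░●◇●●●░░░
░░░○■·◇◇░░░
░░░·○◆○·░░░
░░░●■○◇◇░░░
░░░○●●○○░░░
░░░■■●○●░░░
░■■·■○■●░░░
░○●○■○·○░░░

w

░░░░░░░░░░░
░░░░░░░░░░░
░░░░░░░░░░░
░░░●●○◇·░░░
░░░●◇●●●░░░
░░░○■◆◇◇░░░
░░░·○●○·░░░
░░░●■○◇◇░░░
░░░○●●○○░░░
░░░■■●○●░░░
░■■·■○■●░░░

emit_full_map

░░░░●●○◇·
░░░░●◇●●●
░░░░○■◆◇◇
░░░░·○●○·
░░░░●■○◇◇
░░░░○●●○○
░░░░■■●○●
░░■■·■○■●
░░○●○■○·○
░░■○○○●◇○
░░■●··●○◇
░░○○·○·○■
░░○●○●○░░
░░·○·●○░░
░·●○●·○░░
░○◇◇○·●░░
░○··○·○░░
●■■○○◇·░░
○·◇·◇··░░
●○·○●·░░░
○·●●◇○░░░
○·●·○·░░░
■■■○○░░░░
○···●░░░░
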